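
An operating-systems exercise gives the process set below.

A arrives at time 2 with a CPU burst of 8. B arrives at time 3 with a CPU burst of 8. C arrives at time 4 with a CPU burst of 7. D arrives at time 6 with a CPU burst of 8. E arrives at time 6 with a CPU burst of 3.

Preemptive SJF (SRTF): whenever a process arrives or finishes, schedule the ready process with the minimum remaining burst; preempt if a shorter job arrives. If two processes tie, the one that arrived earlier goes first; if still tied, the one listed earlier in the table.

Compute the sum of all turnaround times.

85

Timeline: | idle 0-2 | A 2-6 | E 6-9 | A 9-13 | C 13-20 | B 20-28 | D 28-36 |
Completion: A=13  B=28  C=20  D=36  E=9
Turnaround = completion − arrival: A=11, B=25, C=16, D=30, E=3
Total turnaround = 11 + 25 + 16 + 30 + 3 = 85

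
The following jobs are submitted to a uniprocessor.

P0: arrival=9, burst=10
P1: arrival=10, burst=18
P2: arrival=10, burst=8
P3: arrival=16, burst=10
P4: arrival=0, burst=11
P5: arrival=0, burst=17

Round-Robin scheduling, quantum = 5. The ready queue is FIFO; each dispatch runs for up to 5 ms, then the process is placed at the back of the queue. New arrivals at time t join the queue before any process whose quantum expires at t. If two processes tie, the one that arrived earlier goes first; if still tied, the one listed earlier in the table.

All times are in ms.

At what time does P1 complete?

74

Schedule: | P4 0-5 | P5 5-10 | P4 10-15 | P0 15-20 | P1 20-25 | P2 25-30 | P5 30-35 | P4 35-36 | P3 36-41 | P0 41-46 | P1 46-51 | P2 51-54 | P5 54-59 | P3 59-64 | P1 64-69 | P5 69-71 | P1 71-74 |
Completion: P0=46  P1=74  P2=54  P3=64  P4=36  P5=71
Turnaround (C−A): P0=37  P1=64  P2=44  P3=48  P4=36  P5=71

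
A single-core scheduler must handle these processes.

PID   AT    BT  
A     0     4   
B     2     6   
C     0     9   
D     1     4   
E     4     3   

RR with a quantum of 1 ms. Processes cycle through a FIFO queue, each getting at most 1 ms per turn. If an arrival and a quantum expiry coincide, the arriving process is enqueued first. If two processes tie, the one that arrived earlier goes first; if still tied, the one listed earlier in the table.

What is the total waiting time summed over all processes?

Schedule: | A 0-1 | C 1-2 | D 2-3 | A 3-4 | B 4-5 | C 5-6 | D 6-7 | E 7-8 | A 8-9 | B 9-10 | C 10-11 | D 11-12 | E 12-13 | A 13-14 | B 14-15 | C 15-16 | D 16-17 | E 17-18 | B 18-19 | C 19-20 | B 20-21 | C 21-22 | B 22-23 | C 23-26 |
Completion: A=14  B=23  C=26  D=17  E=18
Turnaround (C−A): A=14  B=21  C=26  D=16  E=14
Waiting = turnaround − burst: A=10, B=15, C=17, D=12, E=11
Total waiting = 10 + 15 + 17 + 12 + 11 = 65

65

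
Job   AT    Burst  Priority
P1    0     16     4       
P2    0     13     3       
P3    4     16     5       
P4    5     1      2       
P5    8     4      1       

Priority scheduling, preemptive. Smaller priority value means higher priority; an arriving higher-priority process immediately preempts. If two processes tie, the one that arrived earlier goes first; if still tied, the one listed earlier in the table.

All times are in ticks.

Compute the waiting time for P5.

0

Timeline: | P2 0-5 | P4 5-6 | P2 6-8 | P5 8-12 | P2 12-18 | P1 18-34 | P3 34-50 |
Completion: P1=34  P2=18  P3=50  P4=6  P5=12
Waiting(P5) = turnaround − burst = 4 − 4 = 0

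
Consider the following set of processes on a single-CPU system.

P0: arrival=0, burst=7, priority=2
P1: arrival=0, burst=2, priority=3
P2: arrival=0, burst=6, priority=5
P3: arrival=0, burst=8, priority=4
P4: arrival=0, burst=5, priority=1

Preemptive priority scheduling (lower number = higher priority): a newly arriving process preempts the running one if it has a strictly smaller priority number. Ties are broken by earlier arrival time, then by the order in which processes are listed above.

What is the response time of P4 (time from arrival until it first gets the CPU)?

0

Timeline: | P4 0-5 | P0 5-12 | P1 12-14 | P3 14-22 | P2 22-28 |
Completion: P0=12  P1=14  P2=28  P3=22  P4=5
Response(P4) = first start − arrival = 0 − 0 = 0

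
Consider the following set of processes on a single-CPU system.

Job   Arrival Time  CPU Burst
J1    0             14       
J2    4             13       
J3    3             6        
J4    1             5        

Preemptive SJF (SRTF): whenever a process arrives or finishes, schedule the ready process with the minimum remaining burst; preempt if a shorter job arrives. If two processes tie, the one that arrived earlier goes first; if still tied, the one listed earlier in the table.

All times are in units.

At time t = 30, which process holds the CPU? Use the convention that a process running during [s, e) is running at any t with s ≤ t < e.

J2

Gantt: | J1 0-1 | J4 1-6 | J3 6-12 | J1 12-25 | J2 25-38 |
Completion: J1=25  J2=38  J3=12  J4=6
Turnaround (C−A): J1=25  J2=34  J3=9  J4=5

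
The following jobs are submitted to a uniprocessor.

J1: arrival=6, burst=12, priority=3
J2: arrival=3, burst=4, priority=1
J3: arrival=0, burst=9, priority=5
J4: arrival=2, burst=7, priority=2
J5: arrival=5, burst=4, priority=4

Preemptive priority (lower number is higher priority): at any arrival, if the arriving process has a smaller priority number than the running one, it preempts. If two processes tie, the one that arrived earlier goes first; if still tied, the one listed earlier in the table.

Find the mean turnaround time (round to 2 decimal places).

18.80

Timeline: | J3 0-2 | J4 2-3 | J2 3-7 | J4 7-13 | J1 13-25 | J5 25-29 | J3 29-36 |
Completion: J1=25  J2=7  J3=36  J4=13  J5=29
Turnaround times: J1=19, J2=4, J3=36, J4=11, J5=24
Average turnaround = (19+4+36+11+24) / 5 = 94/5 = 18.80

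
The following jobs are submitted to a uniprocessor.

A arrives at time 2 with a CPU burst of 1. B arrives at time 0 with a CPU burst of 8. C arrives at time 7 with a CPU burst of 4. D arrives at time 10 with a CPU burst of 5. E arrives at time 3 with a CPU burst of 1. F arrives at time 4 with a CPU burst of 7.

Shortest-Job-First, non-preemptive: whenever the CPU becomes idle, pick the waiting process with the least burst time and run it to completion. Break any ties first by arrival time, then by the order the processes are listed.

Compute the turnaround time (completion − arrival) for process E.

7

Gantt: | B 0-8 | A 8-9 | E 9-10 | C 10-14 | D 14-19 | F 19-26 |
Completion: A=9  B=8  C=14  D=19  E=10  F=26
Turnaround (C−A): A=7  B=8  C=7  D=9  E=7  F=22
Turnaround(E) = completion − arrival = 10 − 3 = 7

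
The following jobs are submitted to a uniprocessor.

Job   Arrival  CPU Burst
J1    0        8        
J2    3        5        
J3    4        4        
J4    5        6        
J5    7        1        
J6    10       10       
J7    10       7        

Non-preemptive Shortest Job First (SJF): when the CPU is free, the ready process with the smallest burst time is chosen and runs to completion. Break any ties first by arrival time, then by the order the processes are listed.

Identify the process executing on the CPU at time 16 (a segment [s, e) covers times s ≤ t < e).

Timeline: | J1 0-8 | J5 8-9 | J3 9-13 | J2 13-18 | J4 18-24 | J7 24-31 | J6 31-41 |
Completion: J1=8  J2=18  J3=13  J4=24  J5=9  J6=41  J7=31

J2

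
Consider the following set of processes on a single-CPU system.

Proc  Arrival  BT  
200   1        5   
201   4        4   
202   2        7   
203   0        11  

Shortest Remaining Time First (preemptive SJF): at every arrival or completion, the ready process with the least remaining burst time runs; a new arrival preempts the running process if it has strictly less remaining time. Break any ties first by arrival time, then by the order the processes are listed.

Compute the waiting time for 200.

0

Schedule: | 203 0-1 | 200 1-6 | 201 6-10 | 202 10-17 | 203 17-27 |
Completion: 200=6  201=10  202=17  203=27
Turnaround (C−A): 200=5  201=6  202=15  203=27
Waiting(200) = turnaround − burst = 5 − 5 = 0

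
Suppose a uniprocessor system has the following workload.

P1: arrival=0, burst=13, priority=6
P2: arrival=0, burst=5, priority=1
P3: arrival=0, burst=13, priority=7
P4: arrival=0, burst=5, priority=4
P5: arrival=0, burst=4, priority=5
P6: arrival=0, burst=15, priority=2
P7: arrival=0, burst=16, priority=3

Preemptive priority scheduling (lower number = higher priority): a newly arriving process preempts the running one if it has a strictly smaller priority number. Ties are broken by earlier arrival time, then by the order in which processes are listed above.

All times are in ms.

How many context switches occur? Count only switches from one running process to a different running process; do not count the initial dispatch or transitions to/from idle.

Gantt: | P2 0-5 | P6 5-20 | P7 20-36 | P4 36-41 | P5 41-45 | P1 45-58 | P3 58-71 |
Completion: P1=58  P2=5  P3=71  P4=41  P5=45  P6=20  P7=36

6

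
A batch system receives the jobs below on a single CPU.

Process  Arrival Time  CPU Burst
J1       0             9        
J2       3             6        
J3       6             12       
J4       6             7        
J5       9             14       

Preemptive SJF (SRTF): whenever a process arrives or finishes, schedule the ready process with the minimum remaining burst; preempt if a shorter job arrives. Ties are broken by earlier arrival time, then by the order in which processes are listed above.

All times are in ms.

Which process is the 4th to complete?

J3

Gantt: | J1 0-9 | J2 9-15 | J4 15-22 | J3 22-34 | J5 34-48 |
Completion: J1=9  J2=15  J3=34  J4=22  J5=48
Turnaround (C−A): J1=9  J2=12  J3=28  J4=16  J5=39
Finish order: J1 → J2 → J4 → J3 → J5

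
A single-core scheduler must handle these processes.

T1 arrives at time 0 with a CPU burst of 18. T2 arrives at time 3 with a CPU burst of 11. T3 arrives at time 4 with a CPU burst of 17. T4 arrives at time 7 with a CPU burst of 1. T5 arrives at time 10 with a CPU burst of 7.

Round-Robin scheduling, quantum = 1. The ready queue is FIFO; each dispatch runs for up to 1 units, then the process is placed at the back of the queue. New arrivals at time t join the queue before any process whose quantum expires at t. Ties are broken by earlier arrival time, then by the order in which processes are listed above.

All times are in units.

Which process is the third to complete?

T2

Timeline: | T1 0-3 | T2 3-4 | T1 4-5 | T3 5-6 | T2 6-7 | T1 7-8 | T3 8-9 | T4 9-10 | T2 10-11 | T1 11-12 | T3 12-13 | T5 13-14 | T2 14-15 | T1 15-16 | T3 16-17 | T5 17-18 | T2 18-19 | T1 19-20 | T3 20-21 | T5 21-22 | T2 22-23 | T1 23-24 | T3 24-25 | T5 25-26 | T2 26-27 | T1 27-28 | T3 28-29 | T5 29-30 | T2 30-31 | T1 31-32 | T3 32-33 | T5 33-34 | T2 34-35 | T1 35-36 | T3 36-37 | T5 37-38 | T2 38-39 | T1 39-40 | T3 40-41 | T2 41-42 | T1 42-43 | T3 43-44 | T1 44-45 | T3 45-46 | T1 46-47 | T3 47-48 | T1 48-49 | T3 49-50 | T1 50-51 | T3 51-54 |
Completion: T1=51  T2=42  T3=54  T4=10  T5=38
Turnaround (C−A): T1=51  T2=39  T3=50  T4=3  T5=28
Finish order: T4 → T5 → T2 → T1 → T3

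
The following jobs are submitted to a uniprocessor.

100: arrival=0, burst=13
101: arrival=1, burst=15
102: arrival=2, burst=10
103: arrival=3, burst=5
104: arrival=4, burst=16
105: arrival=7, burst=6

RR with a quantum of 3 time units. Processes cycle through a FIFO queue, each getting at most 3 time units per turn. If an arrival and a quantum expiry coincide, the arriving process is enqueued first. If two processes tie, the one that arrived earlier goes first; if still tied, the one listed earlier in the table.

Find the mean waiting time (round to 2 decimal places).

37.17

Schedule: | 100 0-3 | 101 3-6 | 102 6-9 | 103 9-12 | 100 12-15 | 104 15-18 | 101 18-21 | 105 21-24 | 102 24-27 | 103 27-29 | 100 29-32 | 104 32-35 | 101 35-38 | 105 38-41 | 102 41-44 | 100 44-47 | 104 47-50 | 101 50-53 | 102 53-54 | 100 54-55 | 104 55-58 | 101 58-61 | 104 61-65 |
Completion: 100=55  101=61  102=54  103=29  104=65  105=41
Turnaround (C−A): 100=55  101=60  102=52  103=26  104=61  105=34
Waiting times: 100=42, 101=45, 102=42, 103=21, 104=45, 105=28
Average waiting = (42+45+42+21+45+28) / 6 = 223/6 = 37.17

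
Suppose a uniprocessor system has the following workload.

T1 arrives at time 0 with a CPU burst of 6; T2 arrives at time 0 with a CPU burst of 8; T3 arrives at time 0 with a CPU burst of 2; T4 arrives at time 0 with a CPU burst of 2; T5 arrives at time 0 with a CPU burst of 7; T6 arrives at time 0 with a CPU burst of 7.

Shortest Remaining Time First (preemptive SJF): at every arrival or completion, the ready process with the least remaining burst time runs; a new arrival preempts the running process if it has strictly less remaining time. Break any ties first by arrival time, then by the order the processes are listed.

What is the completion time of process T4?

4

Schedule: | T3 0-2 | T4 2-4 | T1 4-10 | T5 10-17 | T6 17-24 | T2 24-32 |
Completion: T1=10  T2=32  T3=2  T4=4  T5=17  T6=24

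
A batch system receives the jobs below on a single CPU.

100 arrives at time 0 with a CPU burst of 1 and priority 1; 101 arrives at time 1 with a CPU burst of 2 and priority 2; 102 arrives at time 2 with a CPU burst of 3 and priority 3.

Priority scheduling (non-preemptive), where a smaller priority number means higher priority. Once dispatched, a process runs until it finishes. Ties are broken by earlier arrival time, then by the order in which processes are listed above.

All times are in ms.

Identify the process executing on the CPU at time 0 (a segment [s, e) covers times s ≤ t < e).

100

Timeline: | 100 0-1 | 101 1-3 | 102 3-6 |
Completion: 100=1  101=3  102=6
Turnaround (C−A): 100=1  101=2  102=4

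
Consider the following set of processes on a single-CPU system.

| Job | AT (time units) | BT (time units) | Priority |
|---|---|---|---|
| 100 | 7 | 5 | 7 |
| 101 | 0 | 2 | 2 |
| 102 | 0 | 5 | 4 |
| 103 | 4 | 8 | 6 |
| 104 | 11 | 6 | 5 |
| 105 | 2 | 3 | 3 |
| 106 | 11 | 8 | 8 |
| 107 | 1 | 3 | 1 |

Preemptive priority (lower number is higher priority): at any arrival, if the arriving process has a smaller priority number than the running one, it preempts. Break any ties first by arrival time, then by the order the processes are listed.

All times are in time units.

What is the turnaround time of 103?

Timeline: | 101 0-1 | 107 1-4 | 101 4-5 | 105 5-8 | 102 8-13 | 104 13-19 | 103 19-27 | 100 27-32 | 106 32-40 |
Completion: 100=32  101=5  102=13  103=27  104=19  105=8  106=40  107=4
Turnaround(103) = completion − arrival = 27 − 4 = 23

23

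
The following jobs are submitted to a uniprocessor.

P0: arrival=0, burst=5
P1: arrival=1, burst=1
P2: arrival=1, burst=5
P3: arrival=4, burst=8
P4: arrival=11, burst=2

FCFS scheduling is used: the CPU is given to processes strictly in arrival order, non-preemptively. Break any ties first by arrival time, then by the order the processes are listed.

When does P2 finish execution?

11

Schedule: | P0 0-5 | P1 5-6 | P2 6-11 | P3 11-19 | P4 19-21 |
Completion: P0=5  P1=6  P2=11  P3=19  P4=21
Turnaround (C−A): P0=5  P1=5  P2=10  P3=15  P4=10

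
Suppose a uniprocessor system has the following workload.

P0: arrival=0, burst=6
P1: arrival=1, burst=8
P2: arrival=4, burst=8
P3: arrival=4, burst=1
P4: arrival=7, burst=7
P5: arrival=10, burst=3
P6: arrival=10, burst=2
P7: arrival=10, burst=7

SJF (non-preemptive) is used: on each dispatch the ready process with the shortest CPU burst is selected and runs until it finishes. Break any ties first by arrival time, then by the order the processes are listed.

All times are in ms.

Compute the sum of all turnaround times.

Timeline: | P0 0-6 | P3 6-7 | P4 7-14 | P6 14-16 | P5 16-19 | P7 19-26 | P1 26-34 | P2 34-42 |
Completion: P0=6  P1=34  P2=42  P3=7  P4=14  P5=19  P6=16  P7=26
Turnaround (C−A): P0=6  P1=33  P2=38  P3=3  P4=7  P5=9  P6=6  P7=16
Turnaround = completion − arrival: P0=6, P1=33, P2=38, P3=3, P4=7, P5=9, P6=6, P7=16
Total turnaround = 6 + 33 + 38 + 3 + 7 + 9 + 6 + 16 = 118

118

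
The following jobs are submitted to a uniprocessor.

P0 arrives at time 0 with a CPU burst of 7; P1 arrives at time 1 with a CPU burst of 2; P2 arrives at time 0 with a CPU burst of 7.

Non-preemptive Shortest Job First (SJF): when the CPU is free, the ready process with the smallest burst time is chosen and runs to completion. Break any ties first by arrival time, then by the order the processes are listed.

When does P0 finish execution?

7

Timeline: | P0 0-7 | P1 7-9 | P2 9-16 |
Completion: P0=7  P1=9  P2=16
Turnaround (C−A): P0=7  P1=8  P2=16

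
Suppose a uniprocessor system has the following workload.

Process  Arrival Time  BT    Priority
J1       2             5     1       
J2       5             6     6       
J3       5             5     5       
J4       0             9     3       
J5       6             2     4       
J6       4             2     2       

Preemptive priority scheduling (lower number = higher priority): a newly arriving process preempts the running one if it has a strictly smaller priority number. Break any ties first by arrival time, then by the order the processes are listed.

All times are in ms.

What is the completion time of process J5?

18

Timeline: | J4 0-2 | J1 2-7 | J6 7-9 | J4 9-16 | J5 16-18 | J3 18-23 | J2 23-29 |
Completion: J1=7  J2=29  J3=23  J4=16  J5=18  J6=9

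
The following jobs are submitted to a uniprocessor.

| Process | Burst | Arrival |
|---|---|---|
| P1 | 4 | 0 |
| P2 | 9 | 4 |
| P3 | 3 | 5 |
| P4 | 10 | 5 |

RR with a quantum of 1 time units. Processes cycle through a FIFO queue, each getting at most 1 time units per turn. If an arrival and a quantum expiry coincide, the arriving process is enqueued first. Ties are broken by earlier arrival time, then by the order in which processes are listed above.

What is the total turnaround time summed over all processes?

52

Gantt: | P1 0-4 | P2 4-5 | P3 5-6 | P4 6-7 | P2 7-8 | P3 8-9 | P4 9-10 | P2 10-11 | P3 11-12 | P4 12-13 | P2 13-14 | P4 14-15 | P2 15-16 | P4 16-17 | P2 17-18 | P4 18-19 | P2 19-20 | P4 20-21 | P2 21-22 | P4 22-23 | P2 23-24 | P4 24-26 |
Completion: P1=4  P2=24  P3=12  P4=26
Turnaround (C−A): P1=4  P2=20  P3=7  P4=21
Turnaround = completion − arrival: P1=4, P2=20, P3=7, P4=21
Total turnaround = 4 + 20 + 7 + 21 = 52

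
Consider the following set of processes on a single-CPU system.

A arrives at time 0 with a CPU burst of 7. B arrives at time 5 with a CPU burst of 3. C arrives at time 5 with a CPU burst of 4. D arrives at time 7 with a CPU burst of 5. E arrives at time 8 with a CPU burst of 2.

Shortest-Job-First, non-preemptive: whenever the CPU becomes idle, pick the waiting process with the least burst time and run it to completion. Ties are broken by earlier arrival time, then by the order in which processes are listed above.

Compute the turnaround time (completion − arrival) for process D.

14

Schedule: | A 0-7 | B 7-10 | E 10-12 | C 12-16 | D 16-21 |
Completion: A=7  B=10  C=16  D=21  E=12
Turnaround (C−A): A=7  B=5  C=11  D=14  E=4
Turnaround(D) = completion − arrival = 21 − 7 = 14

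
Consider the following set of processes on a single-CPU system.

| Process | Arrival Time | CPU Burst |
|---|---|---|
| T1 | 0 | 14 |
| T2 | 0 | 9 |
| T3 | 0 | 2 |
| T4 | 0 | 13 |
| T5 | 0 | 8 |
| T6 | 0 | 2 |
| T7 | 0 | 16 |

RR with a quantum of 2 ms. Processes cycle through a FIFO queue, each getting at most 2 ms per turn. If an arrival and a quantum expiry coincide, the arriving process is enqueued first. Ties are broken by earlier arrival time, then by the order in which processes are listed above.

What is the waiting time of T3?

Timeline: | T1 0-2 | T2 2-4 | T3 4-6 | T4 6-8 | T5 8-10 | T6 10-12 | T7 12-14 | T1 14-16 | T2 16-18 | T4 18-20 | T5 20-22 | T7 22-24 | T1 24-26 | T2 26-28 | T4 28-30 | T5 30-32 | T7 32-34 | T1 34-36 | T2 36-38 | T4 38-40 | T5 40-42 | T7 42-44 | T1 44-46 | T2 46-47 | T4 47-49 | T7 49-51 | T1 51-53 | T4 53-55 | T7 55-57 | T1 57-59 | T4 59-60 | T7 60-64 |
Completion: T1=59  T2=47  T3=6  T4=60  T5=42  T6=12  T7=64
Waiting(T3) = turnaround − burst = 6 − 2 = 4

4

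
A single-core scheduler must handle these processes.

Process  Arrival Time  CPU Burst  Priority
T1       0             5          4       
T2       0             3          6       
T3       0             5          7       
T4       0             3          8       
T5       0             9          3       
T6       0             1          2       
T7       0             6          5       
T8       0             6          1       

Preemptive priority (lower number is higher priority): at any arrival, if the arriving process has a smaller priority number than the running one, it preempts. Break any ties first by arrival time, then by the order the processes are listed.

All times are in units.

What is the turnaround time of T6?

Gantt: | T8 0-6 | T6 6-7 | T5 7-16 | T1 16-21 | T7 21-27 | T2 27-30 | T3 30-35 | T4 35-38 |
Completion: T1=21  T2=30  T3=35  T4=38  T5=16  T6=7  T7=27  T8=6
Turnaround (C−A): T1=21  T2=30  T3=35  T4=38  T5=16  T6=7  T7=27  T8=6
Turnaround(T6) = completion − arrival = 7 − 0 = 7

7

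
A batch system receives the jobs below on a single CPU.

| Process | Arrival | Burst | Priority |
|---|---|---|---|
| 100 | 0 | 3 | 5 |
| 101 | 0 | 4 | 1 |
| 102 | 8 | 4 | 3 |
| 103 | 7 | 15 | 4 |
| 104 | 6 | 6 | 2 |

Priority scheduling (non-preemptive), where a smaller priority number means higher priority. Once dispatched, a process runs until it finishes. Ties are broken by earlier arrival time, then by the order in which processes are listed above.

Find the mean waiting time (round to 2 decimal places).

Gantt: | 101 0-4 | 100 4-7 | 104 7-13 | 102 13-17 | 103 17-32 |
Completion: 100=7  101=4  102=17  103=32  104=13
Waiting times: 100=4, 101=0, 102=5, 103=10, 104=1
Average waiting = (4+0+5+10+1) / 5 = 20/5 = 4.00

4.00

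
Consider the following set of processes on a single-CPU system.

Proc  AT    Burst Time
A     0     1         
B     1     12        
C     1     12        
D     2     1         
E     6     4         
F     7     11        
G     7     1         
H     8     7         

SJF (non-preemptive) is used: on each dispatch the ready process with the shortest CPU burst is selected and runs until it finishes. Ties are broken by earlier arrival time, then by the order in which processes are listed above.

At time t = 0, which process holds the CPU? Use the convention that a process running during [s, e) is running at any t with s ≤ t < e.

A

Gantt: | A 0-1 | B 1-13 | D 13-14 | G 14-15 | E 15-19 | H 19-26 | F 26-37 | C 37-49 |
Completion: A=1  B=13  C=49  D=14  E=19  F=37  G=15  H=26
Turnaround (C−A): A=1  B=12  C=48  D=12  E=13  F=30  G=8  H=18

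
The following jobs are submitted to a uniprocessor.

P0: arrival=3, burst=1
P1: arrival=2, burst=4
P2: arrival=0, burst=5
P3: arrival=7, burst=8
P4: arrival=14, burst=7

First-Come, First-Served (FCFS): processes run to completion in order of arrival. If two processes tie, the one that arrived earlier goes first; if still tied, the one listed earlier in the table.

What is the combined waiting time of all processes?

16

Schedule: | P2 0-5 | P1 5-9 | P0 9-10 | P3 10-18 | P4 18-25 |
Completion: P0=10  P1=9  P2=5  P3=18  P4=25
Turnaround (C−A): P0=7  P1=7  P2=5  P3=11  P4=11
Waiting = turnaround − burst: P0=6, P1=3, P2=0, P3=3, P4=4
Total waiting = 6 + 3 + 0 + 3 + 4 = 16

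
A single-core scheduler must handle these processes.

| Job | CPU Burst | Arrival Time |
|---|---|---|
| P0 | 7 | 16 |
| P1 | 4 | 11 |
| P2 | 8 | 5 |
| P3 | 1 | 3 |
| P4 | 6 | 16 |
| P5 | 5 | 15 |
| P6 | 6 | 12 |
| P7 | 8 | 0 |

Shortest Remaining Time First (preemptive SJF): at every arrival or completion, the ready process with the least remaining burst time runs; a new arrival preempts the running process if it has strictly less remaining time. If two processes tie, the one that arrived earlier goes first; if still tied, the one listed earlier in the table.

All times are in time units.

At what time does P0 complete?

Schedule: | P7 0-3 | P3 3-4 | P7 4-9 | P2 9-11 | P1 11-15 | P5 15-20 | P2 20-26 | P6 26-32 | P4 32-38 | P0 38-45 |
Completion: P0=45  P1=15  P2=26  P3=4  P4=38  P5=20  P6=32  P7=9

45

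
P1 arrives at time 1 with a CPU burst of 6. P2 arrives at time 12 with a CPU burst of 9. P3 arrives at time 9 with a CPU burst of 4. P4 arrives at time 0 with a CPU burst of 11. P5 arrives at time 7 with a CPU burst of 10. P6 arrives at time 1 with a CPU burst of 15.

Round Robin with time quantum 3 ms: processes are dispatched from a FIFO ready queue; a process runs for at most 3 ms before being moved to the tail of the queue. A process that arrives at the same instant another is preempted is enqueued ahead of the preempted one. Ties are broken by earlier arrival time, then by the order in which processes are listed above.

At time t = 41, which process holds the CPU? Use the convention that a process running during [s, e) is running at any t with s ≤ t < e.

Timeline: | P4 0-3 | P1 3-6 | P6 6-9 | P4 9-12 | P1 12-15 | P5 15-18 | P3 18-21 | P6 21-24 | P2 24-27 | P4 27-30 | P5 30-33 | P3 33-34 | P6 34-37 | P2 37-40 | P4 40-42 | P5 42-45 | P6 45-48 | P2 48-51 | P5 51-52 | P6 52-55 |
Completion: P1=15  P2=51  P3=34  P4=42  P5=52  P6=55
Turnaround (C−A): P1=14  P2=39  P3=25  P4=42  P5=45  P6=54

P4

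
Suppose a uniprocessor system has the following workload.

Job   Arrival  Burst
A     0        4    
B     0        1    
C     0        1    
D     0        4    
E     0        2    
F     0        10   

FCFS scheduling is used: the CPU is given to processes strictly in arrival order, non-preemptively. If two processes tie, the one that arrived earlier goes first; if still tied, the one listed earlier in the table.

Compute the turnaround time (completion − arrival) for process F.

Schedule: | A 0-4 | B 4-5 | C 5-6 | D 6-10 | E 10-12 | F 12-22 |
Completion: A=4  B=5  C=6  D=10  E=12  F=22
Turnaround(F) = completion − arrival = 22 − 0 = 22

22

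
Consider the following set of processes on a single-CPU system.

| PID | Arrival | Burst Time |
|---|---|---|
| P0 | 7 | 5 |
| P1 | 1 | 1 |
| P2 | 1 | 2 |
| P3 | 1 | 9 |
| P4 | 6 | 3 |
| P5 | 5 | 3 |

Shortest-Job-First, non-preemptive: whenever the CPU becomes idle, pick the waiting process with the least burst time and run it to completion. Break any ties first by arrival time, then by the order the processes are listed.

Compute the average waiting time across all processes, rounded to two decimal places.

5.67

Gantt: | idle 0-1 | P1 1-2 | P2 2-4 | P3 4-13 | P5 13-16 | P4 16-19 | P0 19-24 |
Completion: P0=24  P1=2  P2=4  P3=13  P4=19  P5=16
Turnaround (C−A): P0=17  P1=1  P2=3  P3=12  P4=13  P5=11
Waiting times: P0=12, P1=0, P2=1, P3=3, P4=10, P5=8
Average waiting = (12+0+1+3+10+8) / 6 = 34/6 = 5.67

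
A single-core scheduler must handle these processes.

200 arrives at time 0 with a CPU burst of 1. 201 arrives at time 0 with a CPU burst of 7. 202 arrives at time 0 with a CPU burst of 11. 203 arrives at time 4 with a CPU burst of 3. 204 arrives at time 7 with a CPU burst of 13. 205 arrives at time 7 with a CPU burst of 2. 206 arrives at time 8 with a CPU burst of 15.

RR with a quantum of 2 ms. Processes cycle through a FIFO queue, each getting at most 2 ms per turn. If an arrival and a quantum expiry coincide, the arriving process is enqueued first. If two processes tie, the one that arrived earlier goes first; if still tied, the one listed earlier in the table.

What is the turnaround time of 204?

42

Gantt: | 200 0-1 | 201 1-3 | 202 3-5 | 201 5-7 | 203 7-9 | 202 9-11 | 204 11-13 | 205 13-15 | 201 15-17 | 206 17-19 | 203 19-20 | 202 20-22 | 204 22-24 | 201 24-25 | 206 25-27 | 202 27-29 | 204 29-31 | 206 31-33 | 202 33-35 | 204 35-37 | 206 37-39 | 202 39-40 | 204 40-42 | 206 42-44 | 204 44-46 | 206 46-48 | 204 48-49 | 206 49-52 |
Completion: 200=1  201=25  202=40  203=20  204=49  205=15  206=52
Turnaround (C−A): 200=1  201=25  202=40  203=16  204=42  205=8  206=44
Turnaround(204) = completion − arrival = 49 − 7 = 42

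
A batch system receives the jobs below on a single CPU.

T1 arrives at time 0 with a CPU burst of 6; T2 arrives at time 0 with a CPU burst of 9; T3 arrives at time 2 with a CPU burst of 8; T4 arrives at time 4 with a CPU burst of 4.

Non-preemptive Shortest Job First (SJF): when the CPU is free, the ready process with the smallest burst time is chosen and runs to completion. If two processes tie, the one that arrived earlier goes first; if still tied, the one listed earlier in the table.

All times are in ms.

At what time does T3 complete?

Schedule: | T1 0-6 | T4 6-10 | T3 10-18 | T2 18-27 |
Completion: T1=6  T2=27  T3=18  T4=10

18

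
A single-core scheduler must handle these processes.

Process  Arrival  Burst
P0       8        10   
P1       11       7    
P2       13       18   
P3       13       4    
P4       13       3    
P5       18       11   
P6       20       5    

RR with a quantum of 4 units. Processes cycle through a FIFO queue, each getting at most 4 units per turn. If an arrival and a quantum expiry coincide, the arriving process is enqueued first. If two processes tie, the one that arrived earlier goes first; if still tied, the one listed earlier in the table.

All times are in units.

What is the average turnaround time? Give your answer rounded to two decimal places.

31.43

Timeline: | idle 0-8 | P0 8-12 | P1 12-16 | P0 16-20 | P2 20-24 | P3 24-28 | P4 28-31 | P1 31-34 | P5 34-38 | P6 38-42 | P0 42-44 | P2 44-48 | P5 48-52 | P6 52-53 | P2 53-57 | P5 57-60 | P2 60-66 |
Completion: P0=44  P1=34  P2=66  P3=28  P4=31  P5=60  P6=53
Turnaround times: P0=36, P1=23, P2=53, P3=15, P4=18, P5=42, P6=33
Average turnaround = (36+23+53+15+18+42+33) / 7 = 220/7 = 31.43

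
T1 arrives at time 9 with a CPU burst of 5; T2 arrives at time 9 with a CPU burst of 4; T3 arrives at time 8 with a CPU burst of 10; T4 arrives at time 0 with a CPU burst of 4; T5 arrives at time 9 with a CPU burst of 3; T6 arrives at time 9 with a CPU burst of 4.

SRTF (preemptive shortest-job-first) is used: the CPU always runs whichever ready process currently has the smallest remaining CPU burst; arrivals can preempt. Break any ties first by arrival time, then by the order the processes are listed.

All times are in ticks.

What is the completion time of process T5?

12

Gantt: | T4 0-4 | idle 4-8 | T3 8-9 | T5 9-12 | T2 12-16 | T6 16-20 | T1 20-25 | T3 25-34 |
Completion: T1=25  T2=16  T3=34  T4=4  T5=12  T6=20
Turnaround (C−A): T1=16  T2=7  T3=26  T4=4  T5=3  T6=11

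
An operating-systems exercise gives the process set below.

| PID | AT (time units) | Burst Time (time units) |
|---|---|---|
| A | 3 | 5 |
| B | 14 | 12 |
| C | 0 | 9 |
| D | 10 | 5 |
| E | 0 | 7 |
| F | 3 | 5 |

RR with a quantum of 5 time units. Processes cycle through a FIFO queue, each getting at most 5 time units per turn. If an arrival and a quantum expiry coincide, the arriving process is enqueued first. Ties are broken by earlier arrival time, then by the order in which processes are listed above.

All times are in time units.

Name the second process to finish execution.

Schedule: | C 0-5 | E 5-10 | A 10-15 | F 15-20 | C 20-24 | D 24-29 | E 29-31 | B 31-43 |
Completion: A=15  B=43  C=24  D=29  E=31  F=20
Turnaround (C−A): A=12  B=29  C=24  D=19  E=31  F=17
Finish order: A → F → C → D → E → B

F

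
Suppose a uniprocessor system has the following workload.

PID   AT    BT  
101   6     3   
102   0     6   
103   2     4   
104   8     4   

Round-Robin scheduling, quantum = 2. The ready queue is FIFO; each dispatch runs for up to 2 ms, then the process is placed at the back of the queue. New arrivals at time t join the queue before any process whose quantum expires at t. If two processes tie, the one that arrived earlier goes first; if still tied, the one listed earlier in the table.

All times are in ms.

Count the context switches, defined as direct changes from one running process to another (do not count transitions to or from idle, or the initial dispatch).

Gantt: | 102 0-2 | 103 2-4 | 102 4-6 | 103 6-8 | 101 8-10 | 102 10-12 | 104 12-14 | 101 14-15 | 104 15-17 |
Completion: 101=15  102=12  103=8  104=17
Turnaround (C−A): 101=9  102=12  103=6  104=9

8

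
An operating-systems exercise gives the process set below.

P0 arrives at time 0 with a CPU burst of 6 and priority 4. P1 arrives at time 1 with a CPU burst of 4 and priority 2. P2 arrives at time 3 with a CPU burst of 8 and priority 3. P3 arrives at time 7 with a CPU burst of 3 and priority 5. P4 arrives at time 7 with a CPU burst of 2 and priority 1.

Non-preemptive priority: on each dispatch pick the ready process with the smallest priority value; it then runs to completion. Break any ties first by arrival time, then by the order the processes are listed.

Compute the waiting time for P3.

13

Gantt: | P0 0-6 | P1 6-10 | P4 10-12 | P2 12-20 | P3 20-23 |
Completion: P0=6  P1=10  P2=20  P3=23  P4=12
Turnaround (C−A): P0=6  P1=9  P2=17  P3=16  P4=5
Waiting(P3) = turnaround − burst = 16 − 3 = 13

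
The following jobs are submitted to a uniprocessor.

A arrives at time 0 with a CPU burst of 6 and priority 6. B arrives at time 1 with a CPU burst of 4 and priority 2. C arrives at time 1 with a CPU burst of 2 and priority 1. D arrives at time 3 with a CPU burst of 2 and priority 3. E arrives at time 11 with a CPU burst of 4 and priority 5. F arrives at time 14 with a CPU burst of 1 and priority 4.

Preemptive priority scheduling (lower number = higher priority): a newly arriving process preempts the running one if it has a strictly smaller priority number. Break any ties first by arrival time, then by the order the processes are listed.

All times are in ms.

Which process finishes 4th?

Gantt: | A 0-1 | C 1-3 | B 3-7 | D 7-9 | A 9-11 | E 11-14 | F 14-15 | E 15-16 | A 16-19 |
Completion: A=19  B=7  C=3  D=9  E=16  F=15
Finish order: C → B → D → F → E → A

F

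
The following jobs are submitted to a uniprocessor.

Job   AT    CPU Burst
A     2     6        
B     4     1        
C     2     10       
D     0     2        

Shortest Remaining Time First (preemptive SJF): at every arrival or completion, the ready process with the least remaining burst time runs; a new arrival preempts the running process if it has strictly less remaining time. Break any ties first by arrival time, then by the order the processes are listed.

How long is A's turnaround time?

7

Schedule: | D 0-2 | A 2-4 | B 4-5 | A 5-9 | C 9-19 |
Completion: A=9  B=5  C=19  D=2
Turnaround(A) = completion − arrival = 9 − 2 = 7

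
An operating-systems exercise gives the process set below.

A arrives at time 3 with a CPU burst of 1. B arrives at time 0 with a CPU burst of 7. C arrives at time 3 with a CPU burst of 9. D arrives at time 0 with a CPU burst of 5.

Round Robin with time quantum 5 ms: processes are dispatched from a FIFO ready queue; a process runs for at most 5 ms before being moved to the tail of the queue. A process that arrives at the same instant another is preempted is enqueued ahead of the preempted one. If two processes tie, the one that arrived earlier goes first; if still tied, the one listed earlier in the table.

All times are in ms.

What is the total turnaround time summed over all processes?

55

Schedule: | B 0-5 | D 5-10 | A 10-11 | C 11-16 | B 16-18 | C 18-22 |
Completion: A=11  B=18  C=22  D=10
Turnaround (C−A): A=8  B=18  C=19  D=10
Turnaround = completion − arrival: A=8, B=18, C=19, D=10
Total turnaround = 8 + 18 + 19 + 10 = 55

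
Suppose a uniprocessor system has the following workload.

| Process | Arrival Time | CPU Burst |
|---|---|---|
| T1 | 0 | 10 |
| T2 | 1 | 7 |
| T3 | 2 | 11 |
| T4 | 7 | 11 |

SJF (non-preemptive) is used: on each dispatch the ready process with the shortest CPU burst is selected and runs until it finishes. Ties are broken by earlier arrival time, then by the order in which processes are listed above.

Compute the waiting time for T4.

21

Timeline: | T1 0-10 | T2 10-17 | T3 17-28 | T4 28-39 |
Completion: T1=10  T2=17  T3=28  T4=39
Waiting(T4) = turnaround − burst = 32 − 11 = 21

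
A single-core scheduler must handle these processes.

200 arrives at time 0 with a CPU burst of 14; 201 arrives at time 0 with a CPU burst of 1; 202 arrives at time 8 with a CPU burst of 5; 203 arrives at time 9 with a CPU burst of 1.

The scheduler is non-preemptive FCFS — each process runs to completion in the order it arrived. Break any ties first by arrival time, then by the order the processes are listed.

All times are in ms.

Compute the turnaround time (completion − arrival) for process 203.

12

Timeline: | 200 0-14 | 201 14-15 | 202 15-20 | 203 20-21 |
Completion: 200=14  201=15  202=20  203=21
Turnaround(203) = completion − arrival = 21 − 9 = 12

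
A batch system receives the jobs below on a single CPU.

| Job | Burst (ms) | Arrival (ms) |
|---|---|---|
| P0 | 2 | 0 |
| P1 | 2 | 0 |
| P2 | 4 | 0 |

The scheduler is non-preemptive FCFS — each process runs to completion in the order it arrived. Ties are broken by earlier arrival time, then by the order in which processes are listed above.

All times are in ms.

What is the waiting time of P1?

Schedule: | P0 0-2 | P1 2-4 | P2 4-8 |
Completion: P0=2  P1=4  P2=8
Waiting(P1) = turnaround − burst = 4 − 2 = 2

2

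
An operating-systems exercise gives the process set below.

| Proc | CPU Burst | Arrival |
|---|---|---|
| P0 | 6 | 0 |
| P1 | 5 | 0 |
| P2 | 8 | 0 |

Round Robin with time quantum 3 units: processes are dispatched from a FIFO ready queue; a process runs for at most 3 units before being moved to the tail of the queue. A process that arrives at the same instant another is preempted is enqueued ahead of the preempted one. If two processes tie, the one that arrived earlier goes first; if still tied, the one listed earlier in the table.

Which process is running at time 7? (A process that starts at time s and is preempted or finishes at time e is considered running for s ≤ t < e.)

P2

Timeline: | P0 0-3 | P1 3-6 | P2 6-9 | P0 9-12 | P1 12-14 | P2 14-19 |
Completion: P0=12  P1=14  P2=19
Turnaround (C−A): P0=12  P1=14  P2=19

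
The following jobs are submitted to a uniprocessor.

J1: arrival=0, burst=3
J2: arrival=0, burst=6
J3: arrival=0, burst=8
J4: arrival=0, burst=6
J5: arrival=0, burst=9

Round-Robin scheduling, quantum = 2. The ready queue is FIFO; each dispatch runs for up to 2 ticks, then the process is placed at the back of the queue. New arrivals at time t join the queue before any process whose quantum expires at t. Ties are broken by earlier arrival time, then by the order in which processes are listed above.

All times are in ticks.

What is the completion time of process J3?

Gantt: | J1 0-2 | J2 2-4 | J3 4-6 | J4 6-8 | J5 8-10 | J1 10-11 | J2 11-13 | J3 13-15 | J4 15-17 | J5 17-19 | J2 19-21 | J3 21-23 | J4 23-25 | J5 25-27 | J3 27-29 | J5 29-32 |
Completion: J1=11  J2=21  J3=29  J4=25  J5=32
Turnaround (C−A): J1=11  J2=21  J3=29  J4=25  J5=32

29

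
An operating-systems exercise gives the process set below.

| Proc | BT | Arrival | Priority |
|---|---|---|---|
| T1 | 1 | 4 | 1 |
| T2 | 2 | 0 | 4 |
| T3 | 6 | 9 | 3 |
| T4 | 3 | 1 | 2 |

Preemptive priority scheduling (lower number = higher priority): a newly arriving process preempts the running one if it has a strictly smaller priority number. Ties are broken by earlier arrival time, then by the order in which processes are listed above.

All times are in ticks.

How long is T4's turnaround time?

Timeline: | T2 0-1 | T4 1-4 | T1 4-5 | T2 5-6 | idle 6-9 | T3 9-15 |
Completion: T1=5  T2=6  T3=15  T4=4
Turnaround(T4) = completion − arrival = 4 − 1 = 3

3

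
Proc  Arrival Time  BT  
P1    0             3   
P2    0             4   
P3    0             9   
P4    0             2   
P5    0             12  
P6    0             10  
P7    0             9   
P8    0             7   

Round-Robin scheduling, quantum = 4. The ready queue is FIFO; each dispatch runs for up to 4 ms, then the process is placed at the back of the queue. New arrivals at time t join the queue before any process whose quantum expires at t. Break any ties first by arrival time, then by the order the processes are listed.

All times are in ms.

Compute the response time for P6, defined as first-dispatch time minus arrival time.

17

Gantt: | P1 0-3 | P2 3-7 | P3 7-11 | P4 11-13 | P5 13-17 | P6 17-21 | P7 21-25 | P8 25-29 | P3 29-33 | P5 33-37 | P6 37-41 | P7 41-45 | P8 45-48 | P3 48-49 | P5 49-53 | P6 53-55 | P7 55-56 |
Completion: P1=3  P2=7  P3=49  P4=13  P5=53  P6=55  P7=56  P8=48
Response(P6) = first start − arrival = 17 − 0 = 17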